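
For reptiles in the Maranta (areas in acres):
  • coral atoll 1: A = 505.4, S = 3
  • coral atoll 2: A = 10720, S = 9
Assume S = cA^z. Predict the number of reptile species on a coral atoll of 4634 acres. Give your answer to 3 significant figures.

6.66

z = ln(9/3) / ln(10720/505.4) = 1.0986 / 3.0545 = 0.3597
c = 3 / 505.4^0.3597 = 3 / 9.385 = 0.3197
S₃ = 0.3197 × 4634^0.3597 = 0.3197 × 20.82 ≈ 6.656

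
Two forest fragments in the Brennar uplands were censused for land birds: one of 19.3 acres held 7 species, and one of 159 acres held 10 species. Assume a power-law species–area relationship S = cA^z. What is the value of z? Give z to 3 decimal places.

0.169

Taking logs: ln S = ln c + z ln A, so z = (ln S₂ − ln S₁)/(ln A₂ − ln A₁).
z = ln(10/7) / ln(159/19.3) = ln(1.429) / ln(8.238) = 0.3567 / 2.1088 = 0.1691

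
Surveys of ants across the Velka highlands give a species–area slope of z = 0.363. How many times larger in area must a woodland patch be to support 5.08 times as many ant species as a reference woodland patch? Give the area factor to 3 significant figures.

(A₂/A₁)^0.363 = 5.08, so A₂/A₁ = 5.08^(1/0.363) = 5.08^2.755
ln(A₂/A₁) = ln 5.08 / 0.363 = 1.6253 / 0.363 = 4.4774
A₂/A₁ = e^4.4774 ≈ 88.01

88.0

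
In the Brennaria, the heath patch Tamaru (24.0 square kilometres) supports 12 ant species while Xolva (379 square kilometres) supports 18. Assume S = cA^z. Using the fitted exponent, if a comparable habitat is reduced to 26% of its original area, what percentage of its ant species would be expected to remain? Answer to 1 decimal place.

z = ln(18/12) / ln(379/24) = 0.4055 / 2.7595 = 0.1469
S_new/S_old = (A_new/A_old)^z = 0.26^0.1469 = exp(0.1469 × -1.3471) = 0.8204

82.0%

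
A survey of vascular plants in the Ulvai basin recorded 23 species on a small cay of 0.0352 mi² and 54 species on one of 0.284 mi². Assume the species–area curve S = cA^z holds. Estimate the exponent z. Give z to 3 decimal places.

Taking logs: ln S = ln c + z ln A, so z = (ln S₂ − ln S₁)/(ln A₂ − ln A₁).
z = ln(54/23) / ln(0.284/0.0352) = ln(2.348) / ln(8.068) = 0.8535 / 2.0879 = 0.4088

0.409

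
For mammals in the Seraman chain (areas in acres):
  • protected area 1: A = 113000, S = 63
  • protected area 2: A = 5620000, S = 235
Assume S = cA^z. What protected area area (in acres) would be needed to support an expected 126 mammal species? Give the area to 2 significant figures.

z = ln(235/63) / ln(5620000/113000) = 1.3165 / 3.9067 = 0.3370
c = 63 / 113000^0.3370 = 63 / 50.44 = 1.249
A = (126/1.249)^(1/0.3370) ⇒ ln A = ln(100.9)/0.3370 = 13.6921
A = e^13.6921 ≈ 883924 acres

880000 acres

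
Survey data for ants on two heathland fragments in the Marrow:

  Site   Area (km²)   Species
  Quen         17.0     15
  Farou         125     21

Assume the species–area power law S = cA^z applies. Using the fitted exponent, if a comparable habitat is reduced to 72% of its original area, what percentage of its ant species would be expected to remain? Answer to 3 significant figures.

z = ln(21/15) / ln(125/17) = 0.3365 / 1.9951 = 0.1686
S_new/S_old = (A_new/A_old)^z = 0.72^0.1686 = exp(0.1686 × -0.3285) = 0.9461

94.6%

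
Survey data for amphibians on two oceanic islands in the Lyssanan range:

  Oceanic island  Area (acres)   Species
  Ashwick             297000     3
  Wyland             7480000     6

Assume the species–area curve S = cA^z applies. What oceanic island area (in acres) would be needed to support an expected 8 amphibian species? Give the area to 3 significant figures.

28500000 acres

z = ln(6/3) / ln(7480000/297000) = 0.6931 / 3.2263 = 0.2148
c = 3 / 297000^0.2148 = 3 / 14.99 = 0.2001
A = (8/0.2001)^(1/0.2148) ⇒ ln A = ln(39.97)/0.2148 = 17.1668
A = e^17.1668 ≈ 28538384 acres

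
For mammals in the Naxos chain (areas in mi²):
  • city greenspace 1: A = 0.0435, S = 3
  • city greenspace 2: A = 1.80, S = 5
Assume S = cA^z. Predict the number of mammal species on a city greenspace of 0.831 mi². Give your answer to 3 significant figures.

z = ln(5/3) / ln(1.8/0.0435) = 0.5108 / 3.7228 = 0.1372
c = 3 / 0.0435^0.1372 = 3 / 0.6504 = 4.613
S₃ = 4.613 × 0.831^0.1372 = 4.613 × 0.9749 ≈ 4.497

4.50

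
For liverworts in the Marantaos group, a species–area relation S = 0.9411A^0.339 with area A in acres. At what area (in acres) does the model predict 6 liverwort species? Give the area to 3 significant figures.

236 acres

6 = 0.9411 × A^0.339  ⇒  A^0.339 = 6/0.9411 = 6.376
ln A = ln(6.376) / 0.339 = 1.8525 / 0.339 = 5.4645
A = e^5.4645 ≈ 236.2 acres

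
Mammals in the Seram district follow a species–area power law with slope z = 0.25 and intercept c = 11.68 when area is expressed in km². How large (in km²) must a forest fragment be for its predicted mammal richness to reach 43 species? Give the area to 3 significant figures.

184 km²

43 = 11.68 × A^0.25  ⇒  A^0.25 = 43/11.68 = 3.682
ln A = ln(3.682) / 0.25 = 1.3033 / 0.25 = 5.2133
A = e^5.2133 ≈ 183.7 km²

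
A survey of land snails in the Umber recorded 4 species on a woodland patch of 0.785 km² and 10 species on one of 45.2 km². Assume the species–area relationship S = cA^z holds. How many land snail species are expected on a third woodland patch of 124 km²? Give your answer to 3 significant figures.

12.6

z = ln(10/4) / ln(45.2/0.785) = 0.9163 / 4.0532 = 0.2261
c = 4 / 0.785^0.2261 = 4 / 0.9467 = 4.225
S₃ = 4.225 × 124^0.2261 = 4.225 × 2.973 ≈ 12.56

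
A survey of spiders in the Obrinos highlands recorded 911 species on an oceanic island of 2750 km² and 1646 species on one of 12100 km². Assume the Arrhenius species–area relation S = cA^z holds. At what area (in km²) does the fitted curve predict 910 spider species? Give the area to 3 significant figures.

z = ln(1646/911) / ln(12100/2750) = 0.5916 / 1.4816 = 0.3993
c = 911 / 2750^0.3993 = 911 / 23.62 = 38.57
A = (910/38.57)^(1/0.3993) ⇒ ln A = ln(23.59)/0.3993 = 7.9166
A = e^7.9166 ≈ 2742 km²

2740 km²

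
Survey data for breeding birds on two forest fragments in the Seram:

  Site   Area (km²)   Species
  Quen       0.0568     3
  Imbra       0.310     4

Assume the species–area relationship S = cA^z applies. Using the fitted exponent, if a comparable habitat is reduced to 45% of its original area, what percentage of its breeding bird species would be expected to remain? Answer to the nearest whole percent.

87%

z = ln(4/3) / ln(0.31/0.0568) = 0.2877 / 1.6970 = 0.1695
S_new/S_old = (A_new/A_old)^z = 0.45^0.1695 = exp(0.1695 × -0.7985) = 0.8734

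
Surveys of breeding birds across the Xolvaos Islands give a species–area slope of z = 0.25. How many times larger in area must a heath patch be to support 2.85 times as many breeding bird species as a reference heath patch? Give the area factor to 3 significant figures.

66.0

(A₂/A₁)^0.25 = 2.85, so A₂/A₁ = 2.85^(1/0.25) = 2.85^4
ln(A₂/A₁) = ln 2.85 / 0.25 = 1.0473 / 0.25 = 4.1893
A₂/A₁ = e^4.1893 ≈ 65.98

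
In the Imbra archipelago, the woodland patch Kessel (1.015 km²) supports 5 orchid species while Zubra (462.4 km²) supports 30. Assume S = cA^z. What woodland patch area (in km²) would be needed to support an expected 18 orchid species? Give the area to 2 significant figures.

81 km²

z = ln(30/5) / ln(462.4/1.015) = 1.7918 / 6.1215 = 0.2927
c = 5 / 1.015^0.2927 = 5 / 1.004 = 4.978
A = (18/4.978)^(1/0.2927) ⇒ ln A = ln(3.616)/0.2927 = 4.3912
A = e^4.3912 ≈ 80.74 km²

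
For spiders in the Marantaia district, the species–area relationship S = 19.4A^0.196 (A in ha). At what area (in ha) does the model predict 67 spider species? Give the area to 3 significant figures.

558 ha

67 = 19.4 × A^0.196  ⇒  A^0.196 = 67/19.4 = 3.454
ln A = ln(3.454) / 0.196 = 1.2394 / 0.196 = 6.3236
A = e^6.3236 ≈ 557.6 ha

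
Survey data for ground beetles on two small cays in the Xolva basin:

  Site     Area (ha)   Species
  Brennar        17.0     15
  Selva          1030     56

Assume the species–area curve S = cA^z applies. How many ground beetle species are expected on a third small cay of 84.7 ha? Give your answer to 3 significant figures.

25.1

z = ln(56/15) / ln(1030/17) = 1.3173 / 4.1041 = 0.3210
c = 15 / 17^0.3210 = 15 / 2.483 = 6.042
S₃ = 6.042 × 84.7^0.3210 = 6.042 × 4.157 ≈ 25.12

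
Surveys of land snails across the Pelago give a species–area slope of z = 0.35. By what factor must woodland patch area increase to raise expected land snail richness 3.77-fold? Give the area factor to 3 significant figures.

(A₂/A₁)^0.35 = 3.77, so A₂/A₁ = 3.77^(1/0.35) = 3.77^2.857
ln(A₂/A₁) = ln 3.77 / 0.35 = 1.3271 / 0.35 = 3.7916
A₂/A₁ = e^3.7916 ≈ 44.33

44.3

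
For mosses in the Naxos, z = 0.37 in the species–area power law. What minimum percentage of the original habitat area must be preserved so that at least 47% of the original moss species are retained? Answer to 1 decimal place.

Need (A_new/A_old)^0.37 = 0.47, so A_new/A_old = 0.47^(1/0.37) = 0.47^2.703
ln(A_new/A_old) = ln 0.47 / 0.37 = -0.7550 / 0.37 = -2.0406
A_new/A_old = e^-2.0406 ≈ 0.13

13.0%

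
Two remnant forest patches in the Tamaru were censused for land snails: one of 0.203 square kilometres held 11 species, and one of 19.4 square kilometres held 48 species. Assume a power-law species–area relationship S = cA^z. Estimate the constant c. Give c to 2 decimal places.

18.41

z = ln(S₂/S₁) / ln(A₂/A₁) = ln(48/11) / ln(19.4/0.203) = 1.4733 / 4.5598 = 0.3231
c = S₁ / A₁^z = 11 / 0.203^0.3231 = 11 / 0.5974 = 18.41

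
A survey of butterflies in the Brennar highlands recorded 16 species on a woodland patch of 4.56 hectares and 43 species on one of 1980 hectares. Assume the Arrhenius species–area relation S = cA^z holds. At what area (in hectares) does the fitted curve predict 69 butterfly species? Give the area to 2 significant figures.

z = ln(43/16) / ln(1980/4.56) = 0.9886 / 6.0735 = 0.1628
c = 16 / 4.56^0.1628 = 16 / 1.28 = 12.5
A = (69/12.5)^(1/0.1628) ⇒ ln A = ln(5.521)/0.1628 = 10.4962
A = e^10.4962 ≈ 36176 hectares

36000 hectares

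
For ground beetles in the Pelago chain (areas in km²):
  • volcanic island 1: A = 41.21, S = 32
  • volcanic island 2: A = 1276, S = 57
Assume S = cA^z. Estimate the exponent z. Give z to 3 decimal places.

Taking logs: ln S = ln c + z ln A, so z = (ln S₂ − ln S₁)/(ln A₂ − ln A₁).
z = ln(57/32) / ln(1276/41.21) = ln(1.781) / ln(30.96) = 0.5773 / 3.4328 = 0.1682

0.168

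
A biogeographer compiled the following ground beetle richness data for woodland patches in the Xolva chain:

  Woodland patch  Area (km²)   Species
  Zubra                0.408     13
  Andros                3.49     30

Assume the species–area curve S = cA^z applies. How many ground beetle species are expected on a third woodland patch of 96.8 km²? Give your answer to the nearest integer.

z = ln(30/13) / ln(3.49/0.408) = 0.8362 / 2.1464 = 0.3896
c = 13 / 0.408^0.3896 = 13 / 0.7052 = 18.43
S₃ = 18.43 × 96.8^0.3896 = 18.43 × 5.939 ≈ 109.5

109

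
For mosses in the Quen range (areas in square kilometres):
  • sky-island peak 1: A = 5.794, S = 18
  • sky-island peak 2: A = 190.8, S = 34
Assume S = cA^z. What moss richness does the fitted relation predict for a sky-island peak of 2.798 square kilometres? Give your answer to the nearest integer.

z = ln(34/18) / ln(190.8/5.794) = 0.6360 / 3.4944 = 0.1820
c = 18 / 5.794^0.1820 = 18 / 1.377 = 13.07
S₃ = 13.07 × 2.798^0.1820 = 13.07 × 1.206 ≈ 15.77

16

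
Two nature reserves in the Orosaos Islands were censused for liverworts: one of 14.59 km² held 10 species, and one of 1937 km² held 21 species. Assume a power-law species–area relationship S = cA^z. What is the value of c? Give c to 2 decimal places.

6.66

z = ln(S₂/S₁) / ln(A₂/A₁) = ln(21/10) / ln(1937/14.59) = 0.7419 / 4.8886 = 0.1518
c = S₁ / A₁^z = 10 / 14.59^0.1518 = 10 / 1.502 = 6.658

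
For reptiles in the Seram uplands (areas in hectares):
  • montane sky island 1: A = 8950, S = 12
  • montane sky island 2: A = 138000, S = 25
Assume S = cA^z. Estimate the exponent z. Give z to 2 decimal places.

0.27

Taking logs: ln S = ln c + z ln A, so z = (ln S₂ − ln S₁)/(ln A₂ − ln A₁).
z = ln(25/12) / ln(138000/8950) = ln(2.083) / ln(15.42) = 0.7340 / 2.7356 = 0.2683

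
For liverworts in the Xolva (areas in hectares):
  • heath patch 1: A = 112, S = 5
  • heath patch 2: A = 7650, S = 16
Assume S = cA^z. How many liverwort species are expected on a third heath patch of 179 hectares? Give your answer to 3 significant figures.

5.69

z = ln(16/5) / ln(7650/112) = 1.1632 / 4.2240 = 0.2754
c = 5 / 112^0.2754 = 5 / 3.667 = 1.364
S₃ = 1.364 × 179^0.2754 = 1.364 × 4.172 ≈ 5.689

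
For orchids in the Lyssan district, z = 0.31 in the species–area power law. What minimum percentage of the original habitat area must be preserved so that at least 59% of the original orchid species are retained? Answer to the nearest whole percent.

18%

Need (A_new/A_old)^0.31 = 0.59, so A_new/A_old = 0.59^(1/0.31) = 0.59^3.226
ln(A_new/A_old) = ln 0.59 / 0.31 = -0.5276 / 0.31 = -1.7020
A_new/A_old = e^-1.7020 ≈ 0.1823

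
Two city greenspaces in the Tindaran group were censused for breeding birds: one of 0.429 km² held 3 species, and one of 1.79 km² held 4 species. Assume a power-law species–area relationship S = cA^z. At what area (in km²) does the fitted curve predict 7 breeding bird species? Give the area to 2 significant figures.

z = ln(4/3) / ln(1.79/0.429) = 0.2877 / 1.4285 = 0.2014
c = 3 / 0.429^0.2014 = 3 / 0.8433 = 3.557
A = (7/3.557)^(1/0.2014) ⇒ ln A = ln(1.968)/0.2014 = 3.3610
A = e^3.3610 ≈ 28.82 km²

29 km²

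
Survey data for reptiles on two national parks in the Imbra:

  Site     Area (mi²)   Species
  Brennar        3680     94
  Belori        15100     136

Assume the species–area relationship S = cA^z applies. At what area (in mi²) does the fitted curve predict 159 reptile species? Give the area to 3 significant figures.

z = ln(136/94) / ln(15100/3680) = 0.3694 / 1.4118 = 0.2616
c = 94 / 3680^0.2616 = 94 / 8.569 = 10.97
A = (159/10.97)^(1/0.2616) ⇒ ln A = ln(14.49)/0.2616 = 10.2197
A = e^10.2197 ≈ 27438 mi²

27400 mi²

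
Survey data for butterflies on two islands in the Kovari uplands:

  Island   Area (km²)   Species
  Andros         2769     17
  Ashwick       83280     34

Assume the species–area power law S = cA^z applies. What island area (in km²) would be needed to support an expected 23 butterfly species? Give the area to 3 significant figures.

z = ln(34/17) / ln(83280/2769) = 0.6931 / 3.4037 = 0.2036
c = 17 / 2769^0.2036 = 17 / 5.024 = 3.384
A = (23/3.384)^(1/0.2036) ⇒ ln A = ln(6.797)/0.2036 = 9.4106
A = e^9.4106 ≈ 12217 km²

12200 km²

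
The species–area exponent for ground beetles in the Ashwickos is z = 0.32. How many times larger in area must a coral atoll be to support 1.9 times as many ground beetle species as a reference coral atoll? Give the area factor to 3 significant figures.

(A₂/A₁)^0.32 = 1.9, so A₂/A₁ = 1.9^(1/0.32) = 1.9^3.125
ln(A₂/A₁) = ln 1.9 / 0.32 = 0.6419 / 0.32 = 2.0058
A₂/A₁ = e^2.0058 ≈ 7.432

7.43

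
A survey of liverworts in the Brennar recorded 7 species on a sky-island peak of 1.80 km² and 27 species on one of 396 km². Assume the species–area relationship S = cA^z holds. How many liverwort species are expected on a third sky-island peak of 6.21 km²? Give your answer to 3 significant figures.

z = ln(27/7) / ln(396/1.8) = 1.3499 / 5.3936 = 0.2503
c = 7 / 1.8^0.2503 = 7 / 1.158 = 6.042
S₃ = 6.042 × 6.21^0.2503 = 6.042 × 1.579 ≈ 9.543

9.54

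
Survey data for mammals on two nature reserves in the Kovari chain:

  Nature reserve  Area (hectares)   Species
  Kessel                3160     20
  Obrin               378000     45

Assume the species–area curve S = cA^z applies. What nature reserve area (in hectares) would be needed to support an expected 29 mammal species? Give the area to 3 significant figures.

28300 hectares

z = ln(45/20) / ln(378000/3160) = 0.8109 / 4.7843 = 0.1695
c = 20 / 3160^0.1695 = 20 / 3.919 = 5.103
A = (29/5.103)^(1/0.1695) ⇒ ln A = ln(5.683)/0.1695 = 10.2505
A = e^10.2505 ≈ 28296 hectares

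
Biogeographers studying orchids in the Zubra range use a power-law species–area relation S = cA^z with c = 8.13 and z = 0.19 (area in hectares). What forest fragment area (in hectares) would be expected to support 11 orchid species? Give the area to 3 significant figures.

4.91 hectares

11 = 8.13 × A^0.19  ⇒  A^0.19 = 11/8.13 = 1.353
ln A = ln(1.353) / 0.19 = 0.3023 / 0.19 = 1.5912
A = e^1.5912 ≈ 4.91 hectares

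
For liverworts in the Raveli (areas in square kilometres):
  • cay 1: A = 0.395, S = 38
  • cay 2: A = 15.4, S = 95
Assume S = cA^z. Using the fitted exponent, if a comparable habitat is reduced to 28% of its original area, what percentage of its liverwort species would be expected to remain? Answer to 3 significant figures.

72.7%

z = ln(95/38) / ln(15.4/0.395) = 0.9163 / 3.6632 = 0.2501
S_new/S_old = (A_new/A_old)^z = 0.28^0.2501 = exp(0.2501 × -1.2730) = 0.7273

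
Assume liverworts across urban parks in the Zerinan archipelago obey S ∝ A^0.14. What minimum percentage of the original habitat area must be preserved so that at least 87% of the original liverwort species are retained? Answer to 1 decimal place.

37.0%

Need (A_new/A_old)^0.14 = 0.87, so A_new/A_old = 0.87^(1/0.14) = 0.87^7.143
ln(A_new/A_old) = ln 0.87 / 0.14 = -0.1393 / 0.14 = -0.9947
A_new/A_old = e^-0.9947 ≈ 0.3698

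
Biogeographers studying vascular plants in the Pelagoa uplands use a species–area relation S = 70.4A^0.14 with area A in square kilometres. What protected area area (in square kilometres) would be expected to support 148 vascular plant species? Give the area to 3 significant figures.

148 = 70.4 × A^0.14  ⇒  A^0.14 = 148/70.4 = 2.102
ln A = ln(2.102) / 0.14 = 0.7430 / 0.14 = 5.3073
A = e^5.3073 ≈ 201.8 square kilometres

202 square kilometres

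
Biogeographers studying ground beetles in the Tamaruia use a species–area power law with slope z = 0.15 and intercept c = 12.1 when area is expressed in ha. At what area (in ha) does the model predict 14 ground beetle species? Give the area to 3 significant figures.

14 = 12.1 × A^0.15  ⇒  A^0.15 = 14/12.1 = 1.157
ln A = ln(1.157) / 0.15 = 0.1459 / 0.15 = 0.9723
A = e^0.9723 ≈ 2.644 ha

2.64 ha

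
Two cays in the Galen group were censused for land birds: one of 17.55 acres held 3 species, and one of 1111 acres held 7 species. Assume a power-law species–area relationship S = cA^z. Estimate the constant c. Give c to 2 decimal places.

z = ln(S₂/S₁) / ln(A₂/A₁) = ln(7/3) / ln(1111/17.55) = 0.8473 / 4.1480 = 0.2043
c = S₁ / A₁^z = 3 / 17.55^0.2043 = 3 / 1.795 = 1.671

1.67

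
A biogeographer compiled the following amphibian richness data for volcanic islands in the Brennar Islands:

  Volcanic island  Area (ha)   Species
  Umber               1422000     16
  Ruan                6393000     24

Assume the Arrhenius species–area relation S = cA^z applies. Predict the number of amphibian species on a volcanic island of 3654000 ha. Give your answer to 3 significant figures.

20.6

z = ln(24/16) / ln(6393000/1422000) = 0.4055 / 1.5031 = 0.2697
c = 16 / 1422000^0.2697 = 16 / 45.68 = 0.3503
S₃ = 0.3503 × 3654000^0.2697 = 0.3503 × 58.92 ≈ 20.64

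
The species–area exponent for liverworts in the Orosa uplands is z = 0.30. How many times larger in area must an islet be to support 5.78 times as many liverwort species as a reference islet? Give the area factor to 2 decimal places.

346.54

(A₂/A₁)^0.3 = 5.78, so A₂/A₁ = 5.78^(1/0.3) = 5.78^3.333
ln(A₂/A₁) = ln 5.78 / 0.3 = 1.7544 / 0.3 = 5.8480
A₂/A₁ = e^5.8480 ≈ 346.5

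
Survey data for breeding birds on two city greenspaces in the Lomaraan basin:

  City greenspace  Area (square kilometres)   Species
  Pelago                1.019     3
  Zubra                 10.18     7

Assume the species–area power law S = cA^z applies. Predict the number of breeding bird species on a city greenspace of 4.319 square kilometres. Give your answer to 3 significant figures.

z = ln(7/3) / ln(10.18/1.019) = 0.8473 / 2.3016 = 0.3681
c = 3 / 1.019^0.3681 = 3 / 1.007 = 2.979
S₃ = 2.979 × 4.319^0.3681 = 2.979 × 1.714 ≈ 5.105

5.11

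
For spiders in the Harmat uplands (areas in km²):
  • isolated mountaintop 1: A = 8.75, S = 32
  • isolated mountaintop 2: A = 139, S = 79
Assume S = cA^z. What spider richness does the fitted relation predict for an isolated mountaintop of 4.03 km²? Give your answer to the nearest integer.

z = ln(79/32) / ln(139/8.75) = 0.9037 / 2.7654 = 0.3268
c = 32 / 8.75^0.3268 = 32 / 2.032 = 15.75
S₃ = 15.75 × 4.03^0.3268 = 15.75 × 1.577 ≈ 24.84

25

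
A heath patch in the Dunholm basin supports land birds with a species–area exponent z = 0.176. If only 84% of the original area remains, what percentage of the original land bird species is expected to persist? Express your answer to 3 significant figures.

97.0%

S_new/S_old = (A_new/A_old)^z = 0.84^0.176
= exp(0.176 × ln 0.84) = exp(0.176 × -0.1744) = exp(-0.0307) ≈ 0.9698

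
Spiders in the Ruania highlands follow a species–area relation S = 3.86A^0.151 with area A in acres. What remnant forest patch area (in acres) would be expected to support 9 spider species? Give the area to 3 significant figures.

9 = 3.86 × A^0.151  ⇒  A^0.151 = 9/3.86 = 2.332
ln A = ln(2.332) / 0.151 = 0.8466 / 0.151 = 5.6063
A = e^5.6063 ≈ 272.1 acres

272 acres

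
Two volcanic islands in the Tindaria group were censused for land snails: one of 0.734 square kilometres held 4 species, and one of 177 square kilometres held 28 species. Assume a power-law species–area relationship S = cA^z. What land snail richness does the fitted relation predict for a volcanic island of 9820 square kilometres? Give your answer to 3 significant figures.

116

z = ln(28/4) / ln(177/0.734) = 1.9459 / 5.4854 = 0.3547
c = 4 / 0.734^0.3547 = 4 / 0.8961 = 4.464
S₃ = 4.464 × 9820^0.3547 = 4.464 × 26.07 ≈ 116.4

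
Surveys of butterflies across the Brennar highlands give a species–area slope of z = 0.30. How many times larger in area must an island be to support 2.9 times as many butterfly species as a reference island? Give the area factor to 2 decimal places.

34.78

(A₂/A₁)^0.3 = 2.9, so A₂/A₁ = 2.9^(1/0.3) = 2.9^3.333
ln(A₂/A₁) = ln 2.9 / 0.3 = 1.0647 / 0.3 = 3.5490
A₂/A₁ = e^3.5490 ≈ 34.78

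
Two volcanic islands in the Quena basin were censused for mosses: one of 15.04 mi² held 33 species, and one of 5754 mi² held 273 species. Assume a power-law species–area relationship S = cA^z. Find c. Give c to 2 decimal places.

12.60

z = ln(S₂/S₁) / ln(A₂/A₁) = ln(273/33) / ln(5754/15.04) = 2.1130 / 5.9469 = 0.3553
c = S₁ / A₁^z = 33 / 15.04^0.3553 = 33 / 2.62 = 12.6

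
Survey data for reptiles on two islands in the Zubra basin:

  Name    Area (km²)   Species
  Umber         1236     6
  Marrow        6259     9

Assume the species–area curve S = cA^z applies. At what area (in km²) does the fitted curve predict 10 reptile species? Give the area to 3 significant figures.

z = ln(9/6) / ln(6259/1236) = 0.4055 / 1.6221 = 0.2500
c = 6 / 1236^0.2500 = 6 / 5.927 = 1.012
A = (10/1.012)^(1/0.2500) ⇒ ln A = ln(9.879)/0.2500 = 9.1633
A = e^9.1633 ≈ 9540 km²

9540 km²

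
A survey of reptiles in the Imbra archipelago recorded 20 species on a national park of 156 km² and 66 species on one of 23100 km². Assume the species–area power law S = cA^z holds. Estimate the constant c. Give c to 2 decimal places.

5.99

z = ln(S₂/S₁) / ln(A₂/A₁) = ln(66/20) / ln(23100/156) = 1.1939 / 4.9977 = 0.2389
c = S₁ / A₁^z = 20 / 156^0.2389 = 20 / 3.341 = 5.986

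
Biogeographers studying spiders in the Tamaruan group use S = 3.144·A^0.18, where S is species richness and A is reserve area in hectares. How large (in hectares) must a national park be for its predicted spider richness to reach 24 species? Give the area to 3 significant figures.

80200 hectares

24 = 3.144 × A^0.18  ⇒  A^0.18 = 24/3.144 = 7.634
ln A = ln(7.634) / 0.18 = 2.0326 / 0.18 = 11.2920
A = e^11.2920 ≈ 80177 hectares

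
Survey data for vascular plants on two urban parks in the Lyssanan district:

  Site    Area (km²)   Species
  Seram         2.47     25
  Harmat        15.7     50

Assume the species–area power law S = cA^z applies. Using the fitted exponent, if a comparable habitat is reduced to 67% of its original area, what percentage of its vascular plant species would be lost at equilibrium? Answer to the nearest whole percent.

z = ln(50/25) / ln(15.7/2.47) = 0.6931 / 1.8494 = 0.3748
S_new/S_old = (A_new/A_old)^z = 0.67^0.3748 = exp(0.3748 × -0.4005) = 0.8606
Fraction lost = 1 − 0.8606 = 0.1394

14%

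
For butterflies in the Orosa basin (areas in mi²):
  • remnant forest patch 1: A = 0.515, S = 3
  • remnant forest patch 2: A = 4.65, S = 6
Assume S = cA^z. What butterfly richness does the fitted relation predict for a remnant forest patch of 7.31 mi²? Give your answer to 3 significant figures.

z = ln(6/3) / ln(4.65/0.515) = 0.6931 / 2.2005 = 0.3150
c = 3 / 0.515^0.3150 = 3 / 0.8114 = 3.697
S₃ = 3.697 × 7.31^0.3150 = 3.697 × 1.871 ≈ 6.919

6.92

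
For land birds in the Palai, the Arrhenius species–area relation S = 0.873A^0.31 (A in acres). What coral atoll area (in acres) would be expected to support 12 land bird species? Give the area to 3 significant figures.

4690 acres

12 = 0.873 × A^0.31  ⇒  A^0.31 = 12/0.873 = 13.75
ln A = ln(13.75) / 0.31 = 2.6207 / 0.31 = 8.4540
A = e^8.4540 ≈ 4694 acres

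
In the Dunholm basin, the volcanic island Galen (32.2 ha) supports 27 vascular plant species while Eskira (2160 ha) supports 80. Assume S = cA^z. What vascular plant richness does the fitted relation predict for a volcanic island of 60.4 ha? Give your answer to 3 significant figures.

z = ln(80/27) / ln(2160/32.2) = 1.0862 / 4.2059 = 0.2583
c = 27 / 32.2^0.2583 = 27 / 2.451 = 11.01
S₃ = 11.01 × 60.4^0.2583 = 11.01 × 2.884 ≈ 31.76

31.8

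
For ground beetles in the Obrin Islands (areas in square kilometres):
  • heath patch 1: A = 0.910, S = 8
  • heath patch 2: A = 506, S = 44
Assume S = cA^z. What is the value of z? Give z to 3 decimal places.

0.270

Taking logs: ln S = ln c + z ln A, so z = (ln S₂ − ln S₁)/(ln A₂ − ln A₁).
z = ln(44/8) / ln(506/0.91) = ln(5.5) / ln(556) = 1.7047 / 6.3208 = 0.2697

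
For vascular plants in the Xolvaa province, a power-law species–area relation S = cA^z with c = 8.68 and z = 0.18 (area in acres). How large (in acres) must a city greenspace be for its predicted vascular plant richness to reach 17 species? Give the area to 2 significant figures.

17 = 8.68 × A^0.18  ⇒  A^0.18 = 17/8.68 = 1.959
ln A = ln(1.959) / 0.18 = 0.6722 / 0.18 = 3.7344
A = e^3.7344 ≈ 41.86 acres

42 acres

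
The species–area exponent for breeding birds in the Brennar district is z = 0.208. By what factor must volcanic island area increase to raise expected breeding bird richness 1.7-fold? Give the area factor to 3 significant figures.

12.8

(A₂/A₁)^0.208 = 1.7, so A₂/A₁ = 1.7^(1/0.208) = 1.7^4.808
ln(A₂/A₁) = ln 1.7 / 0.208 = 0.5306 / 0.208 = 2.5511
A₂/A₁ = e^2.5511 ≈ 12.82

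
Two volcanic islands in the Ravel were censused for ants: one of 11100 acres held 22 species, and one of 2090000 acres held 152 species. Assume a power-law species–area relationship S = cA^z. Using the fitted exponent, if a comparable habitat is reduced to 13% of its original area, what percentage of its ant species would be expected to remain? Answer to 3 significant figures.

47.1%

z = ln(152/22) / ln(2090000/11100) = 1.9328 / 5.2380 = 0.3690
S_new/S_old = (A_new/A_old)^z = 0.13^0.3690 = exp(0.3690 × -2.0402) = 0.471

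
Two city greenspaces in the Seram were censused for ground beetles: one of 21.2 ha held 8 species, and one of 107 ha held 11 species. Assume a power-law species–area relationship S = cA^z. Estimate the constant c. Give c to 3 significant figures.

z = ln(S₂/S₁) / ln(A₂/A₁) = ln(11/8) / ln(107/21.2) = 0.3185 / 1.6188 = 0.1967
c = S₁ / A₁^z = 8 / 21.2^0.1967 = 8 / 1.824 = 4.387

4.39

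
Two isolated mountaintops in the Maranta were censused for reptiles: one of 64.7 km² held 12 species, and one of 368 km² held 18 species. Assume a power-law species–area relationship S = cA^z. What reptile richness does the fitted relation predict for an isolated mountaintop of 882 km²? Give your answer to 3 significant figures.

22.1

z = ln(18/12) / ln(368/64.7) = 0.4055 / 1.7383 = 0.2333
c = 12 / 64.7^0.2333 = 12 / 2.645 = 4.537
S₃ = 4.537 × 882^0.2333 = 4.537 × 4.864 ≈ 22.07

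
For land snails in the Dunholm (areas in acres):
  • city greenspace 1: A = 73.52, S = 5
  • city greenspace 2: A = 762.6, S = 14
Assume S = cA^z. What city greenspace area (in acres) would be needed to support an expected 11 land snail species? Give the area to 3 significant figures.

441 acres

z = ln(14/5) / ln(762.6/73.52) = 1.0296 / 2.3392 = 0.4402
c = 5 / 73.52^0.4402 = 5 / 6.63 = 0.7541
A = (11/0.7541)^(1/0.4402) ⇒ ln A = ln(14.59)/0.4402 = 6.0888
A = e^6.0888 ≈ 440.9 acres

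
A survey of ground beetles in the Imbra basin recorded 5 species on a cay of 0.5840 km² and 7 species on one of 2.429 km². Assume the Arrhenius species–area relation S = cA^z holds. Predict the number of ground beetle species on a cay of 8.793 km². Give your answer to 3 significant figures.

9.48

z = ln(7/5) / ln(2.429/0.584) = 0.3365 / 1.4253 = 0.2361
c = 5 / 0.584^0.2361 = 5 / 0.8808 = 5.677
S₃ = 5.677 × 8.793^0.2361 = 5.677 × 1.671 ≈ 9.484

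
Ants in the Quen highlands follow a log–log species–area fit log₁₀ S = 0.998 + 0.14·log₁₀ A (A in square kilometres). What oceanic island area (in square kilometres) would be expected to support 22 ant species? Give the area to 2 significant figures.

22 = 9.954 × A^0.14  ⇒  A^0.14 = 22/9.954 = 2.21
ln A = ln(2.21) / 0.14 = 0.7931 / 0.14 = 5.6647
A = e^5.6647 ≈ 288.5 square kilometres

290 square kilometres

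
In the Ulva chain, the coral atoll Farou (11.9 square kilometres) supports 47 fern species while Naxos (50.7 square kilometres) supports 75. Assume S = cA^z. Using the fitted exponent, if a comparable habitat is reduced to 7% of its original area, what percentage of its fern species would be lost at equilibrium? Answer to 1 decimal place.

57.6%

z = ln(75/47) / ln(50.7/11.9) = 0.4673 / 1.4494 = 0.3224
S_new/S_old = (A_new/A_old)^z = 0.07^0.3224 = exp(0.3224 × -2.6593) = 0.4242
Fraction lost = 1 − 0.4242 = 0.5758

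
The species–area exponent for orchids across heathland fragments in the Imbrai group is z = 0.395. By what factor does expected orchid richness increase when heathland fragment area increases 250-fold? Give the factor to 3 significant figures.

8.85

S₂/S₁ = (A₂/A₁)^z = 250^0.395
ln(S₂/S₁) = 0.395 × ln 250 = 0.395 × 5.5215 = 2.1810
S₂/S₁ = e^2.1810 ≈ 8.855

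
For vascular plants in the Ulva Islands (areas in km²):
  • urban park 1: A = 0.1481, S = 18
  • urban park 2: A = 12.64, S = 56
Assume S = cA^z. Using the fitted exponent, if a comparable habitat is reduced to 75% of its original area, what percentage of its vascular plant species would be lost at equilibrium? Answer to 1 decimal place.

7.1%

z = ln(56/18) / ln(12.64/0.1481) = 1.1350 / 4.4467 = 0.2552
S_new/S_old = (A_new/A_old)^z = 0.75^0.2552 = exp(0.2552 × -0.2877) = 0.9292
Fraction lost = 1 − 0.9292 = 0.0708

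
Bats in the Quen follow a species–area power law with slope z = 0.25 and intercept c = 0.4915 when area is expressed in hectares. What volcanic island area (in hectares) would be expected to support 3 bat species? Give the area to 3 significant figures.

1390 hectares

3 = 0.4915 × A^0.25  ⇒  A^0.25 = 3/0.4915 = 6.104
ln A = ln(6.104) / 0.25 = 1.8089 / 0.25 = 7.2356
A = e^7.2356 ≈ 1388 hectares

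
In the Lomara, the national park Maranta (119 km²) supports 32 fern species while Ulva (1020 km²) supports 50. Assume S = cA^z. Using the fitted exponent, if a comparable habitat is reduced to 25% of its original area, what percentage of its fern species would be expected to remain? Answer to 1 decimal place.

75.0%

z = ln(50/32) / ln(1020/119) = 0.4463 / 2.1484 = 0.2077
S_new/S_old = (A_new/A_old)^z = 0.25^0.2077 = exp(0.2077 × -1.3863) = 0.7498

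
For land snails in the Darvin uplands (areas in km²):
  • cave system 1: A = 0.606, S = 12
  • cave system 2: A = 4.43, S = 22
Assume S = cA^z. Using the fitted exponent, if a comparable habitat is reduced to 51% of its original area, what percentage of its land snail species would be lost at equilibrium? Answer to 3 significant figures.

z = ln(22/12) / ln(4.43/0.606) = 0.6061 / 1.9893 = 0.3047
S_new/S_old = (A_new/A_old)^z = 0.51^0.3047 = exp(0.3047 × -0.6733) = 0.8145
Fraction lost = 1 − 0.8145 = 0.1855

18.5%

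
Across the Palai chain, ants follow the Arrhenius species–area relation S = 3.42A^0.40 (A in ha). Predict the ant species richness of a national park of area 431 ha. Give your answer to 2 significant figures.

S = 3.42 × 431^0.4
ln S = ln 3.42 + 0.4 × ln 431 = 1.2296 + 0.4 × 6.0661 = 3.6561
S = e^3.6561 ≈ 38.71

39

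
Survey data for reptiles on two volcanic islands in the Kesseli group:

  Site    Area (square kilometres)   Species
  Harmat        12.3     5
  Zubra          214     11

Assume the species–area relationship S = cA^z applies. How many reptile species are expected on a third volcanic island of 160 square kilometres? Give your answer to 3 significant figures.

10.2

z = ln(11/5) / ln(214/12.3) = 0.7885 / 2.8564 = 0.2760
c = 5 / 12.3^0.2760 = 5 / 1.999 = 2.501
S₃ = 2.501 × 160^0.2760 = 2.501 × 4.059 ≈ 10.15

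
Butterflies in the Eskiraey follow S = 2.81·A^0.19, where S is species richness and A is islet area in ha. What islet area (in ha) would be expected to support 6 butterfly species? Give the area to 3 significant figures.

54.2 ha

6 = 2.81 × A^0.19  ⇒  A^0.19 = 6/2.81 = 2.135
ln A = ln(2.135) / 0.19 = 0.7586 / 0.19 = 3.9925
A = e^3.9925 ≈ 54.19 ha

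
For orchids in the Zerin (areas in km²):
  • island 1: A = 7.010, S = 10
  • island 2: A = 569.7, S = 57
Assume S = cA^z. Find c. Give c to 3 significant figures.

z = ln(S₂/S₁) / ln(A₂/A₁) = ln(57/10) / ln(569.7/7.01) = 1.7405 / 4.3978 = 0.3958
c = S₁ / A₁^z = 10 / 7.01^0.3958 = 10 / 2.161 = 4.627

4.63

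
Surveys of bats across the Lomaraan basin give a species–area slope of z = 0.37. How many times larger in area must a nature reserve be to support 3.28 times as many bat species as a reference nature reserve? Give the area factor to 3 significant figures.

(A₂/A₁)^0.37 = 3.28, so A₂/A₁ = 3.28^(1/0.37) = 3.28^2.703
ln(A₂/A₁) = ln 3.28 / 0.37 = 1.1878 / 0.37 = 3.2104
A₂/A₁ = e^3.2104 ≈ 24.79

24.8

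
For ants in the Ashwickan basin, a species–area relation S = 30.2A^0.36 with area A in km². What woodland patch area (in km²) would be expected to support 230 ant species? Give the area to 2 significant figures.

280 km²

230 = 30.2 × A^0.36  ⇒  A^0.36 = 230/30.2 = 7.616
ln A = ln(7.616) / 0.36 = 2.0302 / 0.36 = 5.6395
A = e^5.6395 ≈ 281.3 km²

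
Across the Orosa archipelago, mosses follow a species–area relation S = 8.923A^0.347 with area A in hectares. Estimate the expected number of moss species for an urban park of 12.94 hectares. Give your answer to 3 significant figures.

21.7

S = 8.923 × 12.94^0.347 = 8.923 × 2.431 ≈ 21.69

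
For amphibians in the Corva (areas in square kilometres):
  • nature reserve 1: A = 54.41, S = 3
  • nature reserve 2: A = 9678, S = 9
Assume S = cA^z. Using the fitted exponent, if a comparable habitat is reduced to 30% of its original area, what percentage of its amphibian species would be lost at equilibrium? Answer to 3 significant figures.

z = ln(9/3) / ln(9678/54.41) = 1.0986 / 5.1811 = 0.2120
S_new/S_old = (A_new/A_old)^z = 0.3^0.2120 = exp(0.2120 × -1.2040) = 0.7747
Fraction lost = 1 − 0.7747 = 0.2253

22.5%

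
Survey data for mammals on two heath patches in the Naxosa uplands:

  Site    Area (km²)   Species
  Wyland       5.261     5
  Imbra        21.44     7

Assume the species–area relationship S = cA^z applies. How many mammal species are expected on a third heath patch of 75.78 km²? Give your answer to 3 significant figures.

z = ln(7/5) / ln(21.44/5.261) = 0.3365 / 1.4049 = 0.2395
c = 5 / 5.261^0.2395 = 5 / 1.488 = 3.36
S₃ = 3.36 × 75.78^0.2395 = 3.36 × 2.819 ≈ 9.472

9.47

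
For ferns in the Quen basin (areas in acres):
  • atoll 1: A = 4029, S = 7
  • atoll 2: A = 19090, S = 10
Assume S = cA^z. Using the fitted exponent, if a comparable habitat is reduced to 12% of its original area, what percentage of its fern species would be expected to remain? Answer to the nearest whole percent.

62%

z = ln(10/7) / ln(19090/4029) = 0.3567 / 1.5556 = 0.2293
S_new/S_old = (A_new/A_old)^z = 0.12^0.2293 = exp(0.2293 × -2.1203) = 0.615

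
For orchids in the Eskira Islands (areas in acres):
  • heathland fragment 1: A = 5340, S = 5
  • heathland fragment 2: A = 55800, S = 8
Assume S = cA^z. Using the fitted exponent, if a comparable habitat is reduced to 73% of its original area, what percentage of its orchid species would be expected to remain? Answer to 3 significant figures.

93.9%

z = ln(8/5) / ln(55800/5340) = 0.4700 / 2.3465 = 0.2003
S_new/S_old = (A_new/A_old)^z = 0.73^0.2003 = exp(0.2003 × -0.3147) = 0.9389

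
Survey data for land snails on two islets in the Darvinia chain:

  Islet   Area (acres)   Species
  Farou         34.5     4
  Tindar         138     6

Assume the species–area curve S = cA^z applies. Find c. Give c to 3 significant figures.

1.42

z = ln(S₂/S₁) / ln(A₂/A₁) = ln(6/4) / ln(138/34.5) = 0.4055 / 1.3863 = 0.2925
c = S₁ / A₁^z = 4 / 34.5^0.2925 = 4 / 2.817 = 1.42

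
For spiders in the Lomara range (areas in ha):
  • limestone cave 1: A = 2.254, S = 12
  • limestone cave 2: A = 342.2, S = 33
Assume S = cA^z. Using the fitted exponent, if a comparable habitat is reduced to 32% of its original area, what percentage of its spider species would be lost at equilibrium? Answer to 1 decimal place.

z = ln(33/12) / ln(342.2/2.254) = 1.0116 / 5.0227 = 0.2014
S_new/S_old = (A_new/A_old)^z = 0.32^0.2014 = exp(0.2014 × -1.1394) = 0.7949
Fraction lost = 1 − 0.7949 = 0.2051

20.5%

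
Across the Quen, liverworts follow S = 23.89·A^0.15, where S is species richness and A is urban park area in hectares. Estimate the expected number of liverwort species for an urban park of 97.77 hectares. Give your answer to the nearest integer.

48 species

S = 23.89 × 97.77^0.15 = 23.89 × 1.989 ≈ 47.51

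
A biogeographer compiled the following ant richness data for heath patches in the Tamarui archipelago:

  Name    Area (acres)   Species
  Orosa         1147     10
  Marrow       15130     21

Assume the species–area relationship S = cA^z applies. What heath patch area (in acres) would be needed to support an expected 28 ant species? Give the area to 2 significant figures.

41000 acres

z = ln(21/10) / ln(15130/1147) = 0.7419 / 2.5795 = 0.2876
c = 10 / 1147^0.2876 = 10 / 7.586 = 1.318
A = (28/1.318)^(1/0.2876) ⇒ ln A = ln(21.24)/0.2876 = 10.6246
A = e^10.6246 ≈ 41136 acres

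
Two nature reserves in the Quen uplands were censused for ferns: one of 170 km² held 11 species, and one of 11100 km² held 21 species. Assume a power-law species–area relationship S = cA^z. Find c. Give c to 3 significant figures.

z = ln(S₂/S₁) / ln(A₂/A₁) = ln(21/11) / ln(11100/170) = 0.6466 / 4.1789 = 0.1547
c = S₁ / A₁^z = 11 / 170^0.1547 = 11 / 2.214 = 4.969

4.97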